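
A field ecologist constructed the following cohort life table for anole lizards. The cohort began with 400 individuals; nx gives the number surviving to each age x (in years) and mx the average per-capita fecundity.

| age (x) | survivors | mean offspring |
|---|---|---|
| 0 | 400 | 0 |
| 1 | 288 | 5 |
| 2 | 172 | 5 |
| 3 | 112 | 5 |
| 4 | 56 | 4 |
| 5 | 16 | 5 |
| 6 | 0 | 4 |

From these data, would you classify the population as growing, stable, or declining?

lx = nx/n0 = nx/400: 1, 0.72, 0.43, 0.28, 0.14, 0.04, 0
R0 = Σ lx·mx = 0 + 3.6 + 2.15 + 1.4 + 0.56 + 0.2 + 0 = 7.91
R0 > 1, so the population is growing.

growing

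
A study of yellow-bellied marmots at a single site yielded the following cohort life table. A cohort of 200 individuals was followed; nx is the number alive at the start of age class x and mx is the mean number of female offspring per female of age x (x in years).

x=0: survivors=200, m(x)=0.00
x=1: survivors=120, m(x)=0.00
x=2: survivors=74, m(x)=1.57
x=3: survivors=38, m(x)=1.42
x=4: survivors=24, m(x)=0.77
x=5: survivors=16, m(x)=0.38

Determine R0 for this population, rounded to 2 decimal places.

lx = nx/n0 = nx/200: 1, 0.6, 0.37, 0.19, 0.12, 0.08
lx·mx by age: 0, 0, 0.5809, 0.2698, 0.0924, 0.0304
R0 = Σ lx·mx = 0.9735 → 0.97

0.97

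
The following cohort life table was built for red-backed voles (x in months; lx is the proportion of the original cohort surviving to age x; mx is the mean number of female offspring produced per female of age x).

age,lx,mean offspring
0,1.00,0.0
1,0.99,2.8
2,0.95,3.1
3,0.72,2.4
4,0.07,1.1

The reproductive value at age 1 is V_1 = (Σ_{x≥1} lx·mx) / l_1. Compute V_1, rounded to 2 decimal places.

7.60

lx·mx for x ≥ 1: 2.772, 2.945, 1.728, 0.077 → sum = 7.522
V_1 = 7.522 / l_1 = 7.522 / 0.99 = 7.59798… → 7.60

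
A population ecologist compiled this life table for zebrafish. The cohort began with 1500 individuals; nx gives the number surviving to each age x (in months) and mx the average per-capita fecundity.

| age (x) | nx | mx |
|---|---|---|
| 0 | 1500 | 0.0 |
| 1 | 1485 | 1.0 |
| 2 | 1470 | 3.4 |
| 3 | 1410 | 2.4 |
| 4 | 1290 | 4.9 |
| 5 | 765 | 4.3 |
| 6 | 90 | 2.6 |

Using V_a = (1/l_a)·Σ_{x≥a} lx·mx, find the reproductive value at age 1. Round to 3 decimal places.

lx = nx/n0 = nx/1500: 1, 0.99, 0.98, 0.94, 0.86, 0.51, 0.06
lx·mx for x ≥ 1: 0.99, 3.332, 2.256, 4.214, 2.193, 0.156 → sum = 13.141
V_1 = 13.141 / l_1 = 13.141 / 0.99 = 13.273737… → 13.274

13.274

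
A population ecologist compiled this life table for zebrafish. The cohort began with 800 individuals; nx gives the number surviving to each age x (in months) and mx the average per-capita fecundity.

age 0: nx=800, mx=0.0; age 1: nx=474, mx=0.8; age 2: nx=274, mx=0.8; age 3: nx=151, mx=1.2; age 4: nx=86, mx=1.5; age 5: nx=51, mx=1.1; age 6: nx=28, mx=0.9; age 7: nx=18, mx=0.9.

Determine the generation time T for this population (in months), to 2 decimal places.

lx = nx/n0 = nx/800: 1, 0.5925, 0.3425, 0.18875, 0.1075, 0.06375, 0.035, 0.0225
lx·mx: 0, 0.474, 0.274, 0.2265, 0.16125, 0.070125, 0.0315, 0.02025 → R0 = 1.257625
x·lx·mx: 0, 0.474, 0.548, 0.6795, 0.645, 0.350625, 0.189, 0.14175 → Σ = 3.027875
T = 3.027875 / 1.257625 = 2.407614… → 2.41

2.41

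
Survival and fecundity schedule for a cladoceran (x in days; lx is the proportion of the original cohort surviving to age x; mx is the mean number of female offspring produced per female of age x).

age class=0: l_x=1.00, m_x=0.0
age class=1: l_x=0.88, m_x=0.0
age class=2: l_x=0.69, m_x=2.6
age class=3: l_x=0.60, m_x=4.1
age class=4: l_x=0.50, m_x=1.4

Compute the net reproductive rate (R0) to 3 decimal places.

4.954

lx·mx by age: 0, 0, 1.794, 2.46, 0.7
R0 = Σ lx·mx = 4.954 → 4.954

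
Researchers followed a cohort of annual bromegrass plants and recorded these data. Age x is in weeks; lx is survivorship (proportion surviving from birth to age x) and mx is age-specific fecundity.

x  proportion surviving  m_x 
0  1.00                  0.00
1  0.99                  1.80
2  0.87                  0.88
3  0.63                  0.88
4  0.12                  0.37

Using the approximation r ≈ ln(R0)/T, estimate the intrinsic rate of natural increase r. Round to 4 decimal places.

0.6998

R0 = Σ lx·mx = 0 + 1.782 + 0.7656 + 0.5544 + 0.0444 = 3.1464
Σ x·lx·mx = 5.154; T = 5.154/3.1464 = 1.63806…
r ≈ ln(R0)/T = ln(3.1464)/1.63806… = 0.699765… → 0.6998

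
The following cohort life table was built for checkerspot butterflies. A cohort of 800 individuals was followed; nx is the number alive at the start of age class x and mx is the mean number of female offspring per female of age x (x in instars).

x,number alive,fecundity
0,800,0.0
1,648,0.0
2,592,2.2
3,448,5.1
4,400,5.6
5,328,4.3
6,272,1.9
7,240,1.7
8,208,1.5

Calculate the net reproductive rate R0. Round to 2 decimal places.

10.59

lx = nx/n0 = nx/800: 1, 0.81, 0.74, 0.56, 0.5, 0.41, 0.34, 0.3, 0.26
lx·mx by age: 0, 0, 1.628, 2.856, 2.8, 1.763, 0.646, 0.51, 0.39
R0 = Σ lx·mx = 10.593 → 10.59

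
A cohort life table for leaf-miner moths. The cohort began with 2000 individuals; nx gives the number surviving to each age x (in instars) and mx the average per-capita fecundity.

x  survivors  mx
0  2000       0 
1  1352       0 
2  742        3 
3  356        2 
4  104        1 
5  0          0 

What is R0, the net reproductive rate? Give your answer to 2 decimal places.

1.52

lx = nx/n0 = nx/2000: 1, 0.676, 0.371, 0.178, 0.052, 0
lx·mx by age: 0, 0, 1.113, 0.356, 0.052, 0
R0 = Σ lx·mx = 1.521 → 1.52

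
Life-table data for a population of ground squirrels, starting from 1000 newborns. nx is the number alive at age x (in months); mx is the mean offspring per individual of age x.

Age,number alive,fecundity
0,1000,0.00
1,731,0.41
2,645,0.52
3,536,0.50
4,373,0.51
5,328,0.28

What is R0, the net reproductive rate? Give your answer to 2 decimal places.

1.19

lx = nx/n0 = nx/1000: 1, 0.731, 0.645, 0.536, 0.373, 0.328
lx·mx by age: 0, 0.29971, 0.3354, 0.268, 0.19023, 0.09184
R0 = Σ lx·mx = 1.18518 → 1.19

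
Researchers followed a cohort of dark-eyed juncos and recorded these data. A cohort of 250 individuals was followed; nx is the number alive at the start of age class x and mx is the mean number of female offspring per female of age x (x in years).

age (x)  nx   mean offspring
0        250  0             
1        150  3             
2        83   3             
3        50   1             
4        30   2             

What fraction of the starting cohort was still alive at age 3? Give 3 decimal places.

l_3 = n_3/n_0 = 50/250 = 0.2 → 0.200

0.200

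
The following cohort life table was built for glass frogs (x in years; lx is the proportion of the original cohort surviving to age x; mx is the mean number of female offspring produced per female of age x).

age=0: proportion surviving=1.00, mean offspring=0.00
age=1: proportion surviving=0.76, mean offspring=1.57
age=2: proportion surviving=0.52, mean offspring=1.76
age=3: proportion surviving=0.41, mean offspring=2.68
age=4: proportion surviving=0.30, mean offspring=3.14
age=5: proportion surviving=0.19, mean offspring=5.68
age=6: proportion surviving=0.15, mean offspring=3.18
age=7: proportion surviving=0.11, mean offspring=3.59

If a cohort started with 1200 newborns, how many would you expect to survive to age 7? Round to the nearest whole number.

132

Expected survivors = N0 · l_7 = 1200 × 0.11 = 132 → 132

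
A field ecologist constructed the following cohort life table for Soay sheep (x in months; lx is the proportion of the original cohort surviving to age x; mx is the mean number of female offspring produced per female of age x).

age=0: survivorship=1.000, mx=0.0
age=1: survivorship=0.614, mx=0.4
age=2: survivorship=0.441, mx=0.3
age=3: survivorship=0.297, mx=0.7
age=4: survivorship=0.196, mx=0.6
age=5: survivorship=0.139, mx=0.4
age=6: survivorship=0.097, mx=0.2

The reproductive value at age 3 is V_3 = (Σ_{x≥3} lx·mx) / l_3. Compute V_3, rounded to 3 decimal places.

1.348

lx·mx for x ≥ 3: 0.2079, 0.1176, 0.0556, 0.0194 → sum = 0.4005
V_3 = 0.4005 / l_3 = 0.4005 / 0.297 = 1.348485… → 1.348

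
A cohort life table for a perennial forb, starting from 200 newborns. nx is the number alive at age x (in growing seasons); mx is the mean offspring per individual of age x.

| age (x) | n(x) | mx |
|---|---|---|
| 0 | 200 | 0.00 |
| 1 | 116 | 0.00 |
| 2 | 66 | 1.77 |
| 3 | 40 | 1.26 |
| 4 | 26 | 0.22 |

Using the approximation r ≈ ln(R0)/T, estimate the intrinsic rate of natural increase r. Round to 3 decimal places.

-0.062

lx = nx/n0 = nx/200: 1, 0.58, 0.33, 0.2, 0.13
R0 = Σ lx·mx = 0 + 0 + 0.5841 + 0.252 + 0.0286 = 0.8647
Σ x·lx·mx = 2.0386; T = 2.0386/0.8647 = 2.35758…
r ≈ ln(R0)/T = ln(0.8647)/2.35758… = -0.06166… → -0.062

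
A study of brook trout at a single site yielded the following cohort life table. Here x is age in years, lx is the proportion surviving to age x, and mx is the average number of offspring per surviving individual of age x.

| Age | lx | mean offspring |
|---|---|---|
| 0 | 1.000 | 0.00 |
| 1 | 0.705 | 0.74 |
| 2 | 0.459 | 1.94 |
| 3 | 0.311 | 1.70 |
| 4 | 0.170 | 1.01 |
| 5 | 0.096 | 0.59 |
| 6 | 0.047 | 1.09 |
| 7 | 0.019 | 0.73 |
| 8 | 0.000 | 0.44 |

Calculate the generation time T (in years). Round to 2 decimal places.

lx·mx: 0, 0.5217, 0.89046, 0.5287, 0.1717, 0.05664, 0.05123, 0.01387, 0 → R0 = 2.2343
x·lx·mx: 0, 0.5217, 1.78092, 1.5861, 0.6868, 0.2832, 0.30738, 0.09709, 0 → Σ = 5.26319
T = 5.26319 / 2.2343 = 2.355633… → 2.36

2.36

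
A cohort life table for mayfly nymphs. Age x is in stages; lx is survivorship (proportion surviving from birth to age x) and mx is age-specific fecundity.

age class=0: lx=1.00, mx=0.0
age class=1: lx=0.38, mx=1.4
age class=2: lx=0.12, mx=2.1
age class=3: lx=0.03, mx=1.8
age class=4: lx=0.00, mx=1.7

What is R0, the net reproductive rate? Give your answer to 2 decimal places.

0.84

lx·mx by age: 0, 0.532, 0.252, 0.054, 0
R0 = Σ lx·mx = 0.838 → 0.84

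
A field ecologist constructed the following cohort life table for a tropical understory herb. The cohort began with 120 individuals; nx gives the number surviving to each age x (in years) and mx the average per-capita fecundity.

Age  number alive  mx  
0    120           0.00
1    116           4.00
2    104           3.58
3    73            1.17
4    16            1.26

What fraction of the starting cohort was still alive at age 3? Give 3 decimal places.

0.608

l_3 = n_3/n_0 = 73/120 = 0.608333… → 0.608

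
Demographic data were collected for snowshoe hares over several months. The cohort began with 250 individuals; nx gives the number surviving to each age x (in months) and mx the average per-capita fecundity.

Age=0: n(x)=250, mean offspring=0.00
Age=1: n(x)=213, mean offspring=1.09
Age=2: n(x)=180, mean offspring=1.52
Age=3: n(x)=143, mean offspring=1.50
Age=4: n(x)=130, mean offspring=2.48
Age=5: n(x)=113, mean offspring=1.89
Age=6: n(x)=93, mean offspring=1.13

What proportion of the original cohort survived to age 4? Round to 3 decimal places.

l_4 = n_4/n_0 = 130/250 = 0.52 → 0.520

0.520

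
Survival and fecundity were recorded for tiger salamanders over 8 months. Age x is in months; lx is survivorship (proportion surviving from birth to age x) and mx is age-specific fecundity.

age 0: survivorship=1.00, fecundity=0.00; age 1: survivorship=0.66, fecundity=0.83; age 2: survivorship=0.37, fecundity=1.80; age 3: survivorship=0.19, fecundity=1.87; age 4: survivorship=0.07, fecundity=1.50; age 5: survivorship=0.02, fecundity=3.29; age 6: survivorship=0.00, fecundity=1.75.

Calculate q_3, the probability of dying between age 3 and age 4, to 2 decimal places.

q_3 = (l_3 − l_4) / l_3 = (0.19 − 0.07) / 0.19
     = 0.12 / 0.19 = 0.631579… → 0.63

0.63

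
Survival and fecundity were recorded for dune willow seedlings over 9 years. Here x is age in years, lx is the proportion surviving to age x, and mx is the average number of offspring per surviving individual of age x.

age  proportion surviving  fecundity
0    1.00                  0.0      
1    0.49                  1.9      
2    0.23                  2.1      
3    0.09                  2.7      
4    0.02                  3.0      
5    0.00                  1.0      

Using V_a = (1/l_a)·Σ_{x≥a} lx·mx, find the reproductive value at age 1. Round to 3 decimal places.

3.504

lx·mx for x ≥ 1: 0.931, 0.483, 0.243, 0.06, 0 → sum = 1.717
V_1 = 1.717 / l_1 = 1.717 / 0.49 = 3.504082… → 3.504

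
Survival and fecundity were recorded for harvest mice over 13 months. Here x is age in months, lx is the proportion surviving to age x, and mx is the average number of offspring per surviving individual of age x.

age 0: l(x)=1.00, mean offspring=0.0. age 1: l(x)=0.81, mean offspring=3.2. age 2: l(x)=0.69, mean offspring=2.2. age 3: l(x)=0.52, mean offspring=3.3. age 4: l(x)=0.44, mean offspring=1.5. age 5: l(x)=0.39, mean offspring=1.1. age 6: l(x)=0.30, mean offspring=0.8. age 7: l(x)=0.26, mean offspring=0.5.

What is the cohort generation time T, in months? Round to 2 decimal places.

lx·mx: 0, 2.592, 1.518, 1.716, 0.66, 0.429, 0.24, 0.13 → R0 = 7.285
x·lx·mx: 0, 2.592, 3.036, 5.148, 2.64, 2.145, 1.44, 0.91 → Σ = 17.911
T = 17.911 / 7.285 = 2.458614… → 2.46

2.46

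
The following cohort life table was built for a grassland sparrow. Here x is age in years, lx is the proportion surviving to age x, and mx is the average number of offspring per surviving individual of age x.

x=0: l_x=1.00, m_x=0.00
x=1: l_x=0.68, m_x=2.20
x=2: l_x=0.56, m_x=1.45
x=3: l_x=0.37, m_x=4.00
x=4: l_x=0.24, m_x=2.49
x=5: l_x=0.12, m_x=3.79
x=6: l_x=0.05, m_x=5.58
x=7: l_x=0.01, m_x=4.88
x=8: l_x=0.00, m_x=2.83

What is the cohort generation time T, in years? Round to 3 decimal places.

2.755

lx·mx: 0, 1.496, 0.812, 1.48, 0.5976, 0.4548, 0.279, 0.0488, 0 → R0 = 5.1682
x·lx·mx: 0, 1.496, 1.624, 4.44, 2.3904, 2.274, 1.674, 0.3416, 0 → Σ = 14.24
T = 14.24 / 5.1682 = 2.755311… → 2.755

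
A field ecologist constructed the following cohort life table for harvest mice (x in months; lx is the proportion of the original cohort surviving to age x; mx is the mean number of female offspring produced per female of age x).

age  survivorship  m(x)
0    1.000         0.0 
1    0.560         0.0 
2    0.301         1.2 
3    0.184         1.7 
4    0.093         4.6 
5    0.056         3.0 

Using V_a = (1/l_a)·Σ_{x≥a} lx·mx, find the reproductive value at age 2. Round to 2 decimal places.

4.22

lx·mx for x ≥ 2: 0.3612, 0.3128, 0.4278, 0.168 → sum = 1.2698
V_2 = 1.2698 / l_2 = 1.2698 / 0.301 = 4.218605… → 4.22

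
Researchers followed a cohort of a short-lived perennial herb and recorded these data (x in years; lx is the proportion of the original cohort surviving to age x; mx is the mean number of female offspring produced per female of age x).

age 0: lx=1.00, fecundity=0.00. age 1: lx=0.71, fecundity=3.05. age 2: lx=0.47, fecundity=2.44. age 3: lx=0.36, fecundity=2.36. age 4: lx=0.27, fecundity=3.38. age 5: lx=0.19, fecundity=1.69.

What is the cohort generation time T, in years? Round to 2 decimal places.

2.27

lx·mx: 0, 2.1655, 1.1468, 0.8496, 0.9126, 0.3211 → R0 = 5.3956
x·lx·mx: 0, 2.1655, 2.2936, 2.5488, 3.6504, 1.6055 → Σ = 12.2638
T = 12.2638 / 5.3956 = 2.272926… → 2.27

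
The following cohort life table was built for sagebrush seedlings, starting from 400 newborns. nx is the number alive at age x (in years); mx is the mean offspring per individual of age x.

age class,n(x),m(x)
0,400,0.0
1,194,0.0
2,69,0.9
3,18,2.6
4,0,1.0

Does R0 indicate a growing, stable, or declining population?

lx = nx/n0 = nx/400: 1, 0.485, 0.1725, 0.045, 0
R0 = Σ lx·mx = 0 + 0 + 0.15525 + 0.117 + 0 = 0.27225
R0 < 1, so the population is declining.

declining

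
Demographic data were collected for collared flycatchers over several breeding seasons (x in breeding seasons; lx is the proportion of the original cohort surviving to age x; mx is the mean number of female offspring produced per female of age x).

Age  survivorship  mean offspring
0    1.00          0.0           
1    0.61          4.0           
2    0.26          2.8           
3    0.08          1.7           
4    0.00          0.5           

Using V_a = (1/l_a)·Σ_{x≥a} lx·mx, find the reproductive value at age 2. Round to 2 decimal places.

3.32

lx·mx for x ≥ 2: 0.728, 0.136, 0 → sum = 0.864
V_2 = 0.864 / l_2 = 0.864 / 0.26 = 3.323077… → 3.32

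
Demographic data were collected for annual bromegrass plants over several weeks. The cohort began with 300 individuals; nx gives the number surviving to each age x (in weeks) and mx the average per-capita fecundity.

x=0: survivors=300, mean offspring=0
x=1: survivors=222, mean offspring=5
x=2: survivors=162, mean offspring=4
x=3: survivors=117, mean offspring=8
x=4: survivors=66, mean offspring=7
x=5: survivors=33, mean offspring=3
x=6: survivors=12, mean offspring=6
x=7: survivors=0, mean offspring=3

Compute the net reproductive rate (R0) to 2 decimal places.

11.09

lx = nx/n0 = nx/300: 1, 0.74, 0.54, 0.39, 0.22, 0.11, 0.04, 0
lx·mx by age: 0, 3.7, 2.16, 3.12, 1.54, 0.33, 0.24, 0
R0 = Σ lx·mx = 11.09 → 11.09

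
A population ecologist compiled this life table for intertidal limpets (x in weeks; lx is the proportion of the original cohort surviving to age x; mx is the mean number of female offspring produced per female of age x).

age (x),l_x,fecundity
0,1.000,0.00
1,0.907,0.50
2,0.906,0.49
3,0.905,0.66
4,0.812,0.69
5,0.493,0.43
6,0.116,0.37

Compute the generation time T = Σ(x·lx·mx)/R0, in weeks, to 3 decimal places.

lx·mx: 0, 0.4535, 0.44394, 0.5973, 0.56028, 0.21199, 0.04292 → R0 = 2.30993
x·lx·mx: 0, 0.4535, 0.88788, 1.7919, 2.24112, 1.05995, 0.25752 → Σ = 6.69187
T = 6.69187 / 2.30993 = 2.897001… → 2.897

2.897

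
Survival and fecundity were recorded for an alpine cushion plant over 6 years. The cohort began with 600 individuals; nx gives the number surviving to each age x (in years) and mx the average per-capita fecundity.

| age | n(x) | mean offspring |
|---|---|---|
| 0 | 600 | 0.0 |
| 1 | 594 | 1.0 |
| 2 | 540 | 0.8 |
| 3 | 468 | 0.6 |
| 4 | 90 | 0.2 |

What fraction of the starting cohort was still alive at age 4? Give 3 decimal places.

0.150

l_4 = n_4/n_0 = 90/600 = 0.15 → 0.150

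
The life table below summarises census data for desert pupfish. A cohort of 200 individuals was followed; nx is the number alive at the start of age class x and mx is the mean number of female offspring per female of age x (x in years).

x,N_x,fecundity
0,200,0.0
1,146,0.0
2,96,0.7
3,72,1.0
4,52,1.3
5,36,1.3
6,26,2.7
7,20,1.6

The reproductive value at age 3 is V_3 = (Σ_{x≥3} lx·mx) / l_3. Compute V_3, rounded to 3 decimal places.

lx = nx/n0 = nx/200: 1, 0.73, 0.48, 0.36, 0.26, 0.18, 0.13, 0.1
lx·mx for x ≥ 3: 0.36, 0.338, 0.234, 0.351, 0.16 → sum = 1.443
V_3 = 1.443 / l_3 = 1.443 / 0.36 = 4.008333… → 4.008

4.008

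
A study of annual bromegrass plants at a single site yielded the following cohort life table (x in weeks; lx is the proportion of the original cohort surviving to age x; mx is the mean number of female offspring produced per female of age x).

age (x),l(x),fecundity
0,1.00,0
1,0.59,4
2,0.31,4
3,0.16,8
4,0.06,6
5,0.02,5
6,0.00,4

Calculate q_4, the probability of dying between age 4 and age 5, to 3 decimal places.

q_4 = (l_4 − l_5) / l_4 = (0.06 − 0.02) / 0.06
     = 0.04 / 0.06 = 0.666667… → 0.667

0.667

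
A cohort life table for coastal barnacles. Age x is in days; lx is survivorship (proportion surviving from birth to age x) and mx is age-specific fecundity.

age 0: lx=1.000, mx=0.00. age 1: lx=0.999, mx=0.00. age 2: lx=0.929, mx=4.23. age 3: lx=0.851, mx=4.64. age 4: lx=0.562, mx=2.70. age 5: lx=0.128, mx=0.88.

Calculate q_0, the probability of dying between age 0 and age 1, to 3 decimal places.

q_0 = (l_0 − l_1) / l_0 = (1 − 0.999) / 1
     = 0.001 / 1 = 0.001 → 0.001

0.001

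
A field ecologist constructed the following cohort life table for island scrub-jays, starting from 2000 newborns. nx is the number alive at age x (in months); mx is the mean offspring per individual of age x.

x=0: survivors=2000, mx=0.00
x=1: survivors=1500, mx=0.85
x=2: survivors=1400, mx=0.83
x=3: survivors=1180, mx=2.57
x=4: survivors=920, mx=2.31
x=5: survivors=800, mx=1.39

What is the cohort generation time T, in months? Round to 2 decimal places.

3.07

lx = nx/n0 = nx/2000: 1, 0.75, 0.7, 0.59, 0.46, 0.4
lx·mx: 0, 0.6375, 0.581, 1.5163, 1.0626, 0.556 → R0 = 4.3534
x·lx·mx: 0, 0.6375, 1.162, 4.5489, 4.2504, 2.78 → Σ = 13.3788
T = 13.3788 / 4.3534 = 3.073184… → 3.07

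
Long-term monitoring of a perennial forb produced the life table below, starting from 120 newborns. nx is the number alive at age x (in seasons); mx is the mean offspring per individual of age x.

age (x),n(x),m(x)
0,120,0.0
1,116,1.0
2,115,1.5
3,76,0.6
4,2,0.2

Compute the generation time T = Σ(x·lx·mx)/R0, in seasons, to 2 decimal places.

lx = nx/n0 = nx/120: 1, 0.96667…, 0.95833…, 0.63333…, 0.01667…
lx·mx: 0, 0.966667…, 1.4375…, 0.38…, 0.003333… → R0 = 2.7875…
x·lx·mx: 0, 0.966667…, 2.875…, 1.14…, 0.013333… → Σ = 4.995…
T = 4.995… / 2.7875… = 1.791928… → 1.79

1.79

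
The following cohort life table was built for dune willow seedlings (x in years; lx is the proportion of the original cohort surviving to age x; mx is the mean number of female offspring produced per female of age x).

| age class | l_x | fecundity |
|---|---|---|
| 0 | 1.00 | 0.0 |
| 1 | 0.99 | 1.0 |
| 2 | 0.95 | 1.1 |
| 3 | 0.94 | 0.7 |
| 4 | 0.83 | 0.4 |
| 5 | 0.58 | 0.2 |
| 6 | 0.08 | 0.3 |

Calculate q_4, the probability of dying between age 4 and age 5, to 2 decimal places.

q_4 = (l_4 − l_5) / l_4 = (0.83 − 0.58) / 0.83
     = 0.25 / 0.83 = 0.301205… → 0.30

0.30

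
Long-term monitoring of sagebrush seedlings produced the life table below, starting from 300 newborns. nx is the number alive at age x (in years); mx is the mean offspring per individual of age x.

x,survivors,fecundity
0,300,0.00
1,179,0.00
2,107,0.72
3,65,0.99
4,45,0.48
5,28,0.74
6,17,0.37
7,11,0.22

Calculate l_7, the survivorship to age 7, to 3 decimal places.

l_7 = n_7/n_0 = 11/300 = 0.036667… → 0.037

0.037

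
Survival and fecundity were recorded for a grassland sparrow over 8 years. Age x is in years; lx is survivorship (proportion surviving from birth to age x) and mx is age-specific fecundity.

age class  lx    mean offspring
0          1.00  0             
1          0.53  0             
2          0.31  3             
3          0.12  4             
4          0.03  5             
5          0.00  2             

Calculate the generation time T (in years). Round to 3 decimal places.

lx·mx: 0, 0, 0.93, 0.48, 0.15, 0 → R0 = 1.56
x·lx·mx: 0, 0, 1.86, 1.44, 0.6, 0 → Σ = 3.9
T = 3.9 / 1.56 = 2.5 → 2.500

2.500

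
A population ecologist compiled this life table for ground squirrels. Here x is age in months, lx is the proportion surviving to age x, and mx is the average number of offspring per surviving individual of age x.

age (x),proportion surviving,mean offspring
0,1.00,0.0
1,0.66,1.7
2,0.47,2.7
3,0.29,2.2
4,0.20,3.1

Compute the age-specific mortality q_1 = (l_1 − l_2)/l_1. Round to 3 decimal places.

q_1 = (l_1 − l_2) / l_1 = (0.66 − 0.47) / 0.66
     = 0.19 / 0.66 = 0.287879… → 0.288

0.288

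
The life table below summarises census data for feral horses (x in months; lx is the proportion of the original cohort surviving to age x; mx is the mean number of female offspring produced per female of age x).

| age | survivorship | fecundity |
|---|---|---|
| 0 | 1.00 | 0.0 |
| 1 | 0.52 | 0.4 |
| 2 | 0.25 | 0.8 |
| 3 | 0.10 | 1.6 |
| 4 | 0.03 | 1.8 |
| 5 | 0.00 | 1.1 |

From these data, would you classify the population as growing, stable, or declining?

declining

R0 = Σ lx·mx = 0 + 0.208 + 0.2 + 0.16 + 0.054 + 0 = 0.622
R0 < 1, so the population is declining.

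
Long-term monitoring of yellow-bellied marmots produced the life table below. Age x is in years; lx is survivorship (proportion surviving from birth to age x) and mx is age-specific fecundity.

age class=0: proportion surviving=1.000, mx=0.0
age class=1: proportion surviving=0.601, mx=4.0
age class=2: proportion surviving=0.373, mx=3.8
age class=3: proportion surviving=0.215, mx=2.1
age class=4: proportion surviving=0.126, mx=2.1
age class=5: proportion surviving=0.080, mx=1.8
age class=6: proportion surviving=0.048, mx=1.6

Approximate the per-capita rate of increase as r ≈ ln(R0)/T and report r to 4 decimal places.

R0 = Σ lx·mx = 0 + 2.404 + 1.4174 + 0.4515 + 0.2646 + 0.144 + 0.0768 = 4.7583
Σ x·lx·mx = 8.8325; T = 8.8325/4.7583 = 1.85623…
r ≈ ln(R0)/T = ln(4.7583)/1.85623… = 0.840354… → 0.8404

0.8404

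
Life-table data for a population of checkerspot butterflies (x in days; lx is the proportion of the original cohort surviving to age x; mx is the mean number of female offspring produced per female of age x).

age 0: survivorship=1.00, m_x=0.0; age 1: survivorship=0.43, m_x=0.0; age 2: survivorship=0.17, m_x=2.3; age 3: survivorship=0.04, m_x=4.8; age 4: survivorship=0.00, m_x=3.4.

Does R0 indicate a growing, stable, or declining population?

R0 = Σ lx·mx = 0 + 0 + 0.391 + 0.192 + 0 = 0.583
R0 < 1, so the population is declining.

declining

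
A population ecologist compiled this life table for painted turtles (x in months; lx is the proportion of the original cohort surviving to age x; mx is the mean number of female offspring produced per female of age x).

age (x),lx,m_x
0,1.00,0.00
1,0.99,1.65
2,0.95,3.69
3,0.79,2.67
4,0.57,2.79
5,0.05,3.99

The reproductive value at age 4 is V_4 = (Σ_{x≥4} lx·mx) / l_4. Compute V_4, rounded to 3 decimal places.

3.140

lx·mx for x ≥ 4: 1.5903, 0.1995 → sum = 1.7898
V_4 = 1.7898 / l_4 = 1.7898 / 0.57 = 3.14 → 3.140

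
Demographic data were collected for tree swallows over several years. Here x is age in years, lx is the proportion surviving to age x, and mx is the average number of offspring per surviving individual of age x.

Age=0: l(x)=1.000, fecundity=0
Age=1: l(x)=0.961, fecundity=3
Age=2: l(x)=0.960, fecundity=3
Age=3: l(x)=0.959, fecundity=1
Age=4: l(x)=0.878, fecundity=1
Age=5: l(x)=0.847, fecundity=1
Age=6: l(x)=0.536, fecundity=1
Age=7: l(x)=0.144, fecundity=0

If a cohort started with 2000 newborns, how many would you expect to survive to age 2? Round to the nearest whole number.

1920

Expected survivors = N0 · l_2 = 2000 × 0.960 = 1920 → 1920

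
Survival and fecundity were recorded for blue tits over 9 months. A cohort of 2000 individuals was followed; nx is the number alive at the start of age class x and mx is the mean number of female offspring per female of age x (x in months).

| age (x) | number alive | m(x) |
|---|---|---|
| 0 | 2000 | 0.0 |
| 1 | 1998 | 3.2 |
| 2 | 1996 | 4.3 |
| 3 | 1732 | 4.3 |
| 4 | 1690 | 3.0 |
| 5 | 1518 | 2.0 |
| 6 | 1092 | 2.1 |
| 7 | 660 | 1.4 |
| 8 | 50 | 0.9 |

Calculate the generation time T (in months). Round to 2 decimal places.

3.02

lx = nx/n0 = nx/2000: 1, 0.999, 0.998, 0.866, 0.845, 0.759, 0.546, 0.33, 0.025
lx·mx: 0, 3.1968, 4.2914, 3.7238, 2.535, 1.518, 1.1466, 0.462, 0.0225 → R0 = 16.8961
x·lx·mx: 0, 3.1968, 8.5828, 11.1714, 10.14, 7.59, 6.8796, 3.234, 0.18 → Σ = 50.9746
T = 50.9746 / 16.8961 = 3.016945… → 3.02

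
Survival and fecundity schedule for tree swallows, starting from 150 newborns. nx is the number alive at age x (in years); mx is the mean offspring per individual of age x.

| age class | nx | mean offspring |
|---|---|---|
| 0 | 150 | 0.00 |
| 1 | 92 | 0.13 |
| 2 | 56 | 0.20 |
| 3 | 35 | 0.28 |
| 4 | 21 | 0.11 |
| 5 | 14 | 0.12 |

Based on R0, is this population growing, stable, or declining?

declining

lx = nx/n0 = nx/150: 1, 0.61333…, 0.37333…, 0.23333…, 0.14, 0.09333…
R0 = Σ lx·mx = 0 + 0.079733… + 0.074667… + 0.065333… + 0.0154 + 0.0112… = 0.246333…
R0 < 1, so the population is declining.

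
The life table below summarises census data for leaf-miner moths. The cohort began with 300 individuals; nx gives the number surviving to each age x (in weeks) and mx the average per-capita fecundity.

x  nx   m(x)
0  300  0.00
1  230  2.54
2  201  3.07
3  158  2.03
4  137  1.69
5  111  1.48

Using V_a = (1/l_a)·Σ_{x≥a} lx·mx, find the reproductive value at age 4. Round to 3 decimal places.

2.889

lx = nx/n0 = nx/300: 1, 0.76667…, 0.67, 0.52667…, 0.45667…, 0.37
lx·mx for x ≥ 4: 0.771767…, 0.5476 → sum = 1.319367…
V_4 = 1.319367… / l_4 = 1.319367… / 0.456667… = 2.889124… → 2.889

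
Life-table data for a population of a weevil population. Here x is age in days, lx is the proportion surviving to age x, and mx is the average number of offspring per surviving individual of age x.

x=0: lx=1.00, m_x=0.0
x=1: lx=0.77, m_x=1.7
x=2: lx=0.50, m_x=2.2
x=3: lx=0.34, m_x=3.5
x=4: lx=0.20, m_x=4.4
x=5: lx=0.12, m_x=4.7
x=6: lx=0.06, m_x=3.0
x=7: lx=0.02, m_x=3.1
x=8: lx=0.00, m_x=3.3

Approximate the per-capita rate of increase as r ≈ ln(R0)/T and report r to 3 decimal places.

R0 = Σ lx·mx = 0 + 1.309 + 1.1 + 1.19 + 0.88 + 0.564 + 0.18 + 0.062 + 0 = 5.285
Σ x·lx·mx = 14.933; T = 14.933/5.285 = 2.82554…
r ≈ ln(R0)/T = ln(5.285)/2.82554… = 0.58922… → 0.589

0.589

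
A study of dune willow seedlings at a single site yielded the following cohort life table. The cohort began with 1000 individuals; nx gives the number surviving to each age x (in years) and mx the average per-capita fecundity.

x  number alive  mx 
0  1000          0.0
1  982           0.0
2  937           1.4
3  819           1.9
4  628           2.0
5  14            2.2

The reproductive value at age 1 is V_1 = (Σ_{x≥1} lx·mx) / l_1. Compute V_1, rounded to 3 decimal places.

4.231

lx = nx/n0 = nx/1000: 1, 0.982, 0.937, 0.819, 0.628, 0.014
lx·mx for x ≥ 1: 0, 1.3118, 1.5561, 1.256, 0.0308 → sum = 4.1547
V_1 = 4.1547 / l_1 = 4.1547 / 0.982 = 4.230855… → 4.231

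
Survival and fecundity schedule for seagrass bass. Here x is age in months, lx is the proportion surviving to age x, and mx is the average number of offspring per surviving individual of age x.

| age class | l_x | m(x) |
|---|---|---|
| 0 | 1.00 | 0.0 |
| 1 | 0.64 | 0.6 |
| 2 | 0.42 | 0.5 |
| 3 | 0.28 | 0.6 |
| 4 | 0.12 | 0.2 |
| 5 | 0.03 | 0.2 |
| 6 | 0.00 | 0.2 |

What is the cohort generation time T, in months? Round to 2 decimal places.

1.81

lx·mx: 0, 0.384, 0.21, 0.168, 0.024, 0.006, 0 → R0 = 0.792
x·lx·mx: 0, 0.384, 0.42, 0.504, 0.096, 0.03, 0 → Σ = 1.434
T = 1.434 / 0.792 = 1.810606… → 1.81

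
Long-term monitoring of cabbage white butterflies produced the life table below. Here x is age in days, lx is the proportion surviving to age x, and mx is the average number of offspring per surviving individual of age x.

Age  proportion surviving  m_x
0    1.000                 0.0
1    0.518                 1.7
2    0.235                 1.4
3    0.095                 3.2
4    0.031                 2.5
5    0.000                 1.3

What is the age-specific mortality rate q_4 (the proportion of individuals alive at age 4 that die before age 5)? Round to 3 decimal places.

q_4 = (l_4 − l_5) / l_4 = (0.031 − 0) / 0.031
     = 0.031 / 0.031 = 1 → 1.000

1.000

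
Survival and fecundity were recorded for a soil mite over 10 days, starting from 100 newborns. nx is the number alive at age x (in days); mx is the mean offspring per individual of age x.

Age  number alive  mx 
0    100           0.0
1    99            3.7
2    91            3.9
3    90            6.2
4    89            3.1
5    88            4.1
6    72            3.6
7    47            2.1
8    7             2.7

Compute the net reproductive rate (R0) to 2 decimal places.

lx = nx/n0 = nx/100: 1, 0.99, 0.91, 0.9, 0.89, 0.88, 0.72, 0.47, 0.07
lx·mx by age: 0, 3.663, 3.549, 5.58, 2.759, 3.608, 2.592, 0.987, 0.189
R0 = Σ lx·mx = 22.927 → 22.93

22.93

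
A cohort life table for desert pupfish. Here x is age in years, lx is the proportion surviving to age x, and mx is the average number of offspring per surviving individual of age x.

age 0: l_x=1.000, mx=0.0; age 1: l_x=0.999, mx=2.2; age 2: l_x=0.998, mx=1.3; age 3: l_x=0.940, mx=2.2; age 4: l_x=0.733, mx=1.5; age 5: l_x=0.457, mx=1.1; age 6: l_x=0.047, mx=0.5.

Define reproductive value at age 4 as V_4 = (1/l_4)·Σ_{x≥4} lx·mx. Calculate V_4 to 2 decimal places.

lx·mx for x ≥ 4: 1.0995, 0.5027, 0.0235 → sum = 1.6257
V_4 = 1.6257 / l_4 = 1.6257 / 0.733 = 2.217872… → 2.22

2.22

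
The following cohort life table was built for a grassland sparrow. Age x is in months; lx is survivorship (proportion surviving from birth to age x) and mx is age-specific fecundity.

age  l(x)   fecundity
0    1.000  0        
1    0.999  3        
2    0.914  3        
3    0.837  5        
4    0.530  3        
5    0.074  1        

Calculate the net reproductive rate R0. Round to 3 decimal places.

11.588

lx·mx by age: 0, 2.997, 2.742, 4.185, 1.59, 0.074
R0 = Σ lx·mx = 11.588 → 11.588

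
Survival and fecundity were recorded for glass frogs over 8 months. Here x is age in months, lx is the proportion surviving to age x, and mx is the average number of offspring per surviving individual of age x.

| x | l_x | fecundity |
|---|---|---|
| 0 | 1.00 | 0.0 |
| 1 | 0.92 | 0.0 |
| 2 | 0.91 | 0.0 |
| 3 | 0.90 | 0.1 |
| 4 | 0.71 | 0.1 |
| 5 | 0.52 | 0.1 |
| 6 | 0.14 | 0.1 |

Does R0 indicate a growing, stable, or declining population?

R0 = Σ lx·mx = 0 + 0 + 0 + 0.09 + 0.071 + 0.052 + 0.014 = 0.227
R0 < 1, so the population is declining.

declining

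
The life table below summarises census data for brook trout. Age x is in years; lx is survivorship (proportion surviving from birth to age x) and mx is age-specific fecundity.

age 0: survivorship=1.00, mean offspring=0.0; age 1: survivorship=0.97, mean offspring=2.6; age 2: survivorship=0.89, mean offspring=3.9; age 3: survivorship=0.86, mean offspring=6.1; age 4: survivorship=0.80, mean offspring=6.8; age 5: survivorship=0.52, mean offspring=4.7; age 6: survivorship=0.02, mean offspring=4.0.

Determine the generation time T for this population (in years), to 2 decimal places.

lx·mx: 0, 2.522, 3.471, 5.246, 5.44, 2.444, 0.08 → R0 = 19.203
x·lx·mx: 0, 2.522, 6.942, 15.738, 21.76, 12.22, 0.48 → Σ = 59.662
T = 59.662 / 19.203 = 3.10691… → 3.11

3.11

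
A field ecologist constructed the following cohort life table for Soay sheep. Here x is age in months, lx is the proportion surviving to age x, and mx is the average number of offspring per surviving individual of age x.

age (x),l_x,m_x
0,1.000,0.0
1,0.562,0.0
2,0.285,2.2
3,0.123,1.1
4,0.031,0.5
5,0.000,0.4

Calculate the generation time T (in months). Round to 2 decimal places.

2.21

lx·mx: 0, 0, 0.627, 0.1353, 0.0155, 0 → R0 = 0.7778
x·lx·mx: 0, 0, 1.254, 0.4059, 0.062, 0 → Σ = 1.7219
T = 1.7219 / 0.7778 = 2.213808… → 2.21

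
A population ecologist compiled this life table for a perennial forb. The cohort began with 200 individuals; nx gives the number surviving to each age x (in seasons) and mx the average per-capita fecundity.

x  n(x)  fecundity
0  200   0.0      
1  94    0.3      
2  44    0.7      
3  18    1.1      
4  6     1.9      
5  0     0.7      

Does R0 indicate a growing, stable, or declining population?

lx = nx/n0 = nx/200: 1, 0.47, 0.22, 0.09, 0.03, 0
R0 = Σ lx·mx = 0 + 0.141 + 0.154 + 0.099 + 0.057 + 0 = 0.451
R0 < 1, so the population is declining.

declining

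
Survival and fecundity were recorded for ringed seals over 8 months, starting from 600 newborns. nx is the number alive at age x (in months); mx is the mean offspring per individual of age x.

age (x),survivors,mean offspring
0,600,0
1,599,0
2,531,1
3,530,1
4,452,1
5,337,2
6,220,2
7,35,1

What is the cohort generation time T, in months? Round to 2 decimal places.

lx = nx/n0 = nx/600: 1, 0.99833…, 0.885, 0.88333…, 0.75333…, 0.56167…, 0.36667…, 0.05833…
lx·mx: 0, 0, 0.885, 0.883333…, 0.753333…, 1.123333…, 0.733333…, 0.058333… → R0 = 4.436667…
x·lx·mx: 0, 0, 1.77, 2.65…, 3.013333…, 5.616667…, 4.4…, 0.408333… → Σ = 17.858333…
T = 17.858333… / 4.436667… = 4.025169… → 4.03

4.03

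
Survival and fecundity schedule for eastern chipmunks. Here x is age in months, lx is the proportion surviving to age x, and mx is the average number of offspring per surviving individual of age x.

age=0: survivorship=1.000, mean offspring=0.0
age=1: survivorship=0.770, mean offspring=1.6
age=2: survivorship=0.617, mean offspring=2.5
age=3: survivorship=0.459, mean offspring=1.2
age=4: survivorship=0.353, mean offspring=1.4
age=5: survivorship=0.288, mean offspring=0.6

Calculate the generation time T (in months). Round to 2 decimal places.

2.21

lx·mx: 0, 1.232, 1.5425, 0.5508, 0.4942, 0.1728 → R0 = 3.9923
x·lx·mx: 0, 1.232, 3.085, 1.6524, 1.9768, 0.864 → Σ = 8.8102
T = 8.8102 / 3.9923 = 2.206798… → 2.21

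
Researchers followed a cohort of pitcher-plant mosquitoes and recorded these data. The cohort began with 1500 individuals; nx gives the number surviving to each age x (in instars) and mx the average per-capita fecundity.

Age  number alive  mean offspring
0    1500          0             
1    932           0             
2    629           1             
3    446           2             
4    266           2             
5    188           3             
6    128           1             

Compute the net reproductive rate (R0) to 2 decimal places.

1.83

lx = nx/n0 = nx/1500: 1, 0.62133…, 0.41933…, 0.29733…, 0.17733…, 0.12533…, 0.08533…
lx·mx by age: 0, 0, 0.419333…, 0.594667…, 0.354667…, 0.376…, 0.085333…
R0 = Σ lx·mx = 1.83… → 1.83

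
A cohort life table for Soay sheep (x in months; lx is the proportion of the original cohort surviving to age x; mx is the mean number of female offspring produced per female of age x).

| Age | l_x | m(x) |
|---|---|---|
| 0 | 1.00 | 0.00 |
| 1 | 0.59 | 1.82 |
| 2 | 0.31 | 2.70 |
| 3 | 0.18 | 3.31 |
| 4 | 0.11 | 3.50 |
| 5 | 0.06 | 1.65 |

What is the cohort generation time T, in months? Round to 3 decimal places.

2.197

lx·mx: 0, 1.0738, 0.837, 0.5958, 0.385, 0.099 → R0 = 2.9906
x·lx·mx: 0, 1.0738, 1.674, 1.7874, 1.54, 0.495 → Σ = 6.5702
T = 6.5702 / 2.9906 = 2.19695… → 2.197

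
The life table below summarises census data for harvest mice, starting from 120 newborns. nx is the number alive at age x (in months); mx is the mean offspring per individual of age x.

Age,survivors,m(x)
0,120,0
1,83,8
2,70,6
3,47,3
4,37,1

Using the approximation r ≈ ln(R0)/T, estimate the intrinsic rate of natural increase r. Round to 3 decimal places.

1.431

lx = nx/n0 = nx/120: 1, 0.69167…, 0.58333…, 0.39167…, 0.30833…
R0 = Σ lx·mx = 0 + 5.53333… + 3.5… + 1.175… + 0.30833… = 10.516667…
Σ x·lx·mx = 17.291667…; T = 17.291667…/10.516667… = 1.64422…
r ≈ ln(R0)/T = ln(10.516667…)/1.64422… = 1.43105… → 1.431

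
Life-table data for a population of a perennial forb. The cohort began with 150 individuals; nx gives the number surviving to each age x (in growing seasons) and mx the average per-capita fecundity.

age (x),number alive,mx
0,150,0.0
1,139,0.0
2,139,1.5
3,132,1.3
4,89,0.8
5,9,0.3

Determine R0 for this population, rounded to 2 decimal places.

3.03

lx = nx/n0 = nx/150: 1, 0.92667…, 0.92667…, 0.88, 0.59333…, 0.06
lx·mx by age: 0, 0, 1.39…, 1.144, 0.474667…, 0.018
R0 = Σ lx·mx = 3.026667… → 3.03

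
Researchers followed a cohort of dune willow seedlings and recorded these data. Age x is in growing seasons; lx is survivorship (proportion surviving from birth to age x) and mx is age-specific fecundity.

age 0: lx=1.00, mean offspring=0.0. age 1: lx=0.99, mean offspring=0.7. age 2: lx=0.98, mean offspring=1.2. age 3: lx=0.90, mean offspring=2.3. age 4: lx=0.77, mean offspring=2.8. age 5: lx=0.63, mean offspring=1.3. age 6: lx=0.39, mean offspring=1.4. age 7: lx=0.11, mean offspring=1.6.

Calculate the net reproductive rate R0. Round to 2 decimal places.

7.64

lx·mx by age: 0, 0.693, 1.176, 2.07, 2.156, 0.819, 0.546, 0.176
R0 = Σ lx·mx = 7.636 → 7.64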